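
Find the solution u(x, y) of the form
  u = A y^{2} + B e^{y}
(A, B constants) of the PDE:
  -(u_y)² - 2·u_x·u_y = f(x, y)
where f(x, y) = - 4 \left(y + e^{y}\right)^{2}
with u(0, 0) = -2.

Substitute the ansatz u = A y^{2} + B e^{y} into the left-hand side.
Derivatives of the ansatz:
  u_y = 2 A y + B e^{y}
  u_x = 0
Term by term:
  -(u_y)² = - 4 A^{2} y^{2} - 4 A B y e^{y} - B^{2} e^{2 y}
  -2·u_x·u_y = 0
So the left-hand side equals
  - 4 A^{2} y^{2} - 4 A B y e^{y} - B^{2} e^{2 y}
This must equal f(x, y) identically; expanded, f = - 4 y^{2} - 8 y e^{y} - 4 e^{2 y}.
Matching coefficients of the independent functions:
  [y^{2}]:  - 4 A^{2} = -4
  [y e^{y}]:  - 4 A B = -8
  [e^{2 y}]:  - B^{2} = -4
These equations allow (A, B) = (-1, -2) or (1, 2).
Impose the point condition(s):
  u(0, 0) = -2  ⟹  B = -2
Only A = -1, B = -2 satisfies everything.
Hence u(x, y) = - y^{2} - 2 e^{y}.

Answer: u(x, y) = - y^{2} - 2 e^{y}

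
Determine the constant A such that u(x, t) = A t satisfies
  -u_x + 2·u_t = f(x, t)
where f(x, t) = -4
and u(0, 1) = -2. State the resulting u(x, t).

Substitute the ansatz u = A t into the left-hand side.
Derivatives of the ansatz:
  u_x = 0
  u_t = A
Term by term:
  -u_x = 0
  2·u_t = 2 A
So the left-hand side equals
  2 A
This must equal f(x, t) = -4 identically.
Matching coefficients of the independent functions:
  [constant term]:  2 A = -4
Solving: A = -2.
Check against the point condition:
  u(0, 1) = -2  ⟹  A = -2  ✓
Hence u(x, t) = - 2 t.

Answer: u(x, t) = - 2 t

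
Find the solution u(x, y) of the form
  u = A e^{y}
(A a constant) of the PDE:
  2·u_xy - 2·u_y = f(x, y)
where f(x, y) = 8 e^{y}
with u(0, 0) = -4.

Substitute the ansatz u = A e^{y} into the left-hand side.
Derivatives of the ansatz:
  u_xy = 0
  u_y = A e^{y}
Term by term:
  2·u_xy = 0
  -2·u_y = - 2 A e^{y}
So the left-hand side equals
  - 2 A e^{y}
This must equal f(x, y) = 8 e^{y} identically.
Matching coefficients of the independent functions:
  [e^{y}]:  - 2 A = 8
Solving: A = -4.
Check against the point condition:
  u(0, 0) = -4  ⟹  A = -4  ✓
Hence u(x, y) = - 4 e^{y}.

Answer: u(x, y) = - 4 e^{y}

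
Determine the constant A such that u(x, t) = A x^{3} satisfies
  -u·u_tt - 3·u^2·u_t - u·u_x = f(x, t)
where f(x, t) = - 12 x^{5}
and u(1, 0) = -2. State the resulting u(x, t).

Answer: u(x, t) = - 2 x^{3}

Derivation:
Substitute the ansatz u = A x^{3} into the left-hand side.
Derivatives of the ansatz:
  u_tt = 0
  u_t = 0
  u_x = 3 A x^{2}
Term by term:
  -u·u_tt = 0
  -3·u^2·u_t = 0
  -u·u_x = - 3 A^{2} x^{5}
So the left-hand side equals
  - 3 A^{2} x^{5}
This must equal f(x, t) = - 12 x^{5} identically.
Matching coefficients of the independent functions:
  [x^{5}]:  - 3 A^{2} = -12
These equations allow (A) = (-2) or (2).
Impose the point condition(s):
  u(1, 0) = -2  ⟹  A = -2
Only A = -2 satisfies everything.
Hence u(x, t) = - 2 x^{3}.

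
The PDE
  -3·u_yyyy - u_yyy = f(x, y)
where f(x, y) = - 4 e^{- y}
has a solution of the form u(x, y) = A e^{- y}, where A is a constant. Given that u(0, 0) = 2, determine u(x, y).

Answer: u(x, y) = 2 e^{- y}

Derivation:
Substitute the ansatz u = A e^{- y} into the left-hand side.
Derivatives of the ansatz:
  u_yyyy = A e^{- y}
  u_yyy = - A e^{- y}
Term by term:
  -3·u_yyyy = - 3 A e^{- y}
  -u_yyy = A e^{- y}
So the left-hand side equals
  - 2 A e^{- y}
This must equal f(x, y) = - 4 e^{- y} identically.
Matching coefficients of the independent functions:
  [e^{- y}]:  - 2 A = -4
Solving: A = 2.
Check against the point condition:
  u(0, 0) = 2  ⟹  A = 2  ✓
Hence u(x, y) = 2 e^{- y}.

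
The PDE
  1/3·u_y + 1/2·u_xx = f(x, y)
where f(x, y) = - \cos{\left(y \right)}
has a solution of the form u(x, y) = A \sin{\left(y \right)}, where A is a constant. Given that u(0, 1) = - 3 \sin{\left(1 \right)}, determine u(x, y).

Answer: u(x, y) = - 3 \sin{\left(y \right)}

Derivation:
Substitute the ansatz u = A \sin{\left(y \right)} into the left-hand side.
Derivatives of the ansatz:
  u_y = A \cos{\left(y \right)}
  u_xx = 0
Term by term:
  1/3·u_y = \frac{A \cos{\left(y \right)}}{3}
  1/2·u_xx = 0
So the left-hand side equals
  \frac{A \cos{\left(y \right)}}{3}
This must equal f(x, y) = - \cos{\left(y \right)} identically.
Matching coefficients of the independent functions:
  [\cos{\left(y \right)}]:  \frac{A}{3} = -1
Solving: A = -3.
Check against the point condition:
  u(0, 1) = - 3 \sin{\left(1 \right)}  ⟹  A \sin{\left(1 \right)} = - 3 \sin{\left(1 \right)}  ✓
Hence u(x, y) = - 3 \sin{\left(y \right)}.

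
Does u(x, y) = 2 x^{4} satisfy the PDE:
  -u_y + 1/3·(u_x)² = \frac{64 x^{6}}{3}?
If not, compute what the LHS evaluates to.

Evaluate each term of the left-hand side for u = 2 x^{4}.
Derivatives:
  u_y = 0
  u_x = 8 x^{3}
Terms:
  -u_y = 0
  1/3·(u_x)² = \frac{64 x^{6}}{3}
Sum: LHS = \frac{64 x^{6}}{3}
This is exactly the given right-hand side, so u is a solution.

Answer: Yes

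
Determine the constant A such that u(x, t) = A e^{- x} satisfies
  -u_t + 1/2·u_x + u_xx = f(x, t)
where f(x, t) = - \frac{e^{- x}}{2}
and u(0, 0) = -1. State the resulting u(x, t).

Answer: u(x, t) = - e^{- x}

Derivation:
Substitute the ansatz u = A e^{- x} into the left-hand side.
Derivatives of the ansatz:
  u_t = 0
  u_x = - A e^{- x}
  u_xx = A e^{- x}
Term by term:
  -u_t = 0
  1/2·u_x = - \frac{A e^{- x}}{2}
  u_xx = A e^{- x}
So the left-hand side equals
  \frac{A e^{- x}}{2}
This must equal f(x, t) = - \frac{e^{- x}}{2} identically.
Matching coefficients of the independent functions:
  [e^{- x}]:  \frac{A}{2} = - \frac{1}{2}
Solving: A = -1.
Check against the point condition:
  u(0, 0) = -1  ⟹  A = -1  ✓
Hence u(x, t) = - e^{- x}.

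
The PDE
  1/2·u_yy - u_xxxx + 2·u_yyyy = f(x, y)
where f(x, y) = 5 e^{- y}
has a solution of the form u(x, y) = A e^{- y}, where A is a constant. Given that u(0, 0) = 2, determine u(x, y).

Substitute the ansatz u = A e^{- y} into the left-hand side.
Derivatives of the ansatz:
  u_yy = A e^{- y}
  u_xxxx = 0
  u_yyyy = A e^{- y}
Term by term:
  1/2·u_yy = \frac{A e^{- y}}{2}
  -u_xxxx = 0
  2·u_yyyy = 2 A e^{- y}
So the left-hand side equals
  \frac{5 A e^{- y}}{2}
This must equal f(x, y) = 5 e^{- y} identically.
Matching coefficients of the independent functions:
  [e^{- y}]:  \frac{5 A}{2} = 5
Solving: A = 2.
Check against the point condition:
  u(0, 0) = 2  ⟹  A = 2  ✓
Hence u(x, y) = 2 e^{- y}.

Answer: u(x, y) = 2 e^{- y}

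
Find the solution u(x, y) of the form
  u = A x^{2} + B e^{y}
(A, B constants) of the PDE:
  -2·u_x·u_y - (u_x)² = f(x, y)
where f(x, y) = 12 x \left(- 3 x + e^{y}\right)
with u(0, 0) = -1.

Substitute the ansatz u = A x^{2} + B e^{y} into the left-hand side.
Derivatives of the ansatz:
  u_x = 2 A x
  u_y = B e^{y}
Term by term:
  -2·u_x·u_y = - 4 A B x e^{y}
  -(u_x)² = - 4 A^{2} x^{2}
So the left-hand side equals
  - 4 A^{2} x^{2} - 4 A B x e^{y}
This must equal f(x, y) identically; expanded, f = - 36 x^{2} + 12 x e^{y}.
Matching coefficients of the independent functions:
  [x^{2}]:  - 4 A^{2} = -36
  [x e^{y}]:  - 4 A B = 12
These equations allow (A, B) = (-3, 1) or (3, -1).
Impose the point condition(s):
  u(0, 0) = -1  ⟹  B = -1
Only A = 3, B = -1 satisfies everything.
Hence u(x, y) = 3 x^{2} - e^{y}.

Answer: u(x, y) = 3 x^{2} - e^{y}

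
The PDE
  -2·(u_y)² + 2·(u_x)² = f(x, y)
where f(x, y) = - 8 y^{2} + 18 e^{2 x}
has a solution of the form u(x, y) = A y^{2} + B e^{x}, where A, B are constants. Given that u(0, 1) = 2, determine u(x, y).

Answer: u(x, y) = - y^{2} + 3 e^{x}

Derivation:
Substitute the ansatz u = A y^{2} + B e^{x} into the left-hand side.
Derivatives of the ansatz:
  u_y = 2 A y
  u_x = B e^{x}
Term by term:
  -2·(u_y)² = - 8 A^{2} y^{2}
  2·(u_x)² = 2 B^{2} e^{2 x}
So the left-hand side equals
  - 8 A^{2} y^{2} + 2 B^{2} e^{2 x}
This must equal f(x, y) = - 8 y^{2} + 18 e^{2 x} identically.
Matching coefficients of the independent functions:
  [y^{2}]:  - 8 A^{2} = -8
  [e^{2 x}]:  2 B^{2} = 18
These equations allow (A, B) = (-1, -3) or (-1, 3) or (1, -3) or (1, 3).
Impose the point condition(s):
  u(0, 1) = 2  ⟹  A + B = 2
Only A = -1, B = 3 satisfies everything.
Hence u(x, y) = - y^{2} + 3 e^{x}.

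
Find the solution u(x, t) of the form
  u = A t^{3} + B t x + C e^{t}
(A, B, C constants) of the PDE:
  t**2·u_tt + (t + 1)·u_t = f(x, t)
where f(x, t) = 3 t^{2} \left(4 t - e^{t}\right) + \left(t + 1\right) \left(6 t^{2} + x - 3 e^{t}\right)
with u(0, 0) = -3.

Answer: u(x, t) = 2 t^{3} + t x - 3 e^{t}

Derivation:
Substitute the ansatz u = A t^{3} + B t x + C e^{t} into the left-hand side.
Derivatives of the ansatz:
  u_tt = 6 A t + C e^{t}
  u_t = 3 A t^{2} + B x + C e^{t}
Term by term:
  t**2·u_tt = 6 A t^{3} + C t^{2} e^{t}
  (t + 1)·u_t = 3 A t^{3} + 3 A t^{2} + B t x + B x + C t e^{t} + C e^{t}
So the left-hand side equals
  9 A t^{3} + 3 A t^{2} + B t x + B x + C t^{2} e^{t} + C t e^{t} + C e^{t}
This must equal f(x, t) identically; expanded, f = 18 t^{3} - 3 t^{2} e^{t} + 6 t^{2} + t x - 3 t e^{t} + x - 3 e^{t}.
Matching coefficients of the independent functions:
  [t^{2}]:  3 A = 6
  [t^{3}]:  9 A = 18
  [x, t x]:  B = 1
  [t e^{t}, t^{2} e^{t}, e^{t}]:  C = -3
Solving: A = 2, B = 1, C = -3.
Check against the point condition:
  u(0, 0) = -3  ⟹  C = -3  ✓
Hence u(x, t) = 2 t^{3} + t x - 3 e^{t}.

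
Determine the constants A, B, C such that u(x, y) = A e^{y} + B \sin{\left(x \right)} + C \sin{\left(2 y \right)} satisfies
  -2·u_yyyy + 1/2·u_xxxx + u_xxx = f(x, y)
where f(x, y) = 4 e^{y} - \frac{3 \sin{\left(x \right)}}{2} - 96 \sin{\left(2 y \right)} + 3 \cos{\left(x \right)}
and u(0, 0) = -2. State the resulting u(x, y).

Substitute the ansatz u = A e^{y} + B \sin{\left(x \right)} + C \sin{\left(2 y \right)} into the left-hand side.
Derivatives of the ansatz:
  u_yyyy = A e^{y} + 16 C \sin{\left(2 y \right)}
  u_xxxx = B \sin{\left(x \right)}
  u_xxx = - B \cos{\left(x \right)}
Term by term:
  -2·u_yyyy = - 2 A e^{y} - 32 C \sin{\left(2 y \right)}
  1/2·u_xxxx = \frac{B \sin{\left(x \right)}}{2}
  u_xxx = - B \cos{\left(x \right)}
So the left-hand side equals
  - 2 A e^{y} + \frac{B \sin{\left(x \right)}}{2} - B \cos{\left(x \right)} - 32 C \sin{\left(2 y \right)}
This must equal f(x, y) = 4 e^{y} - \frac{3 \sin{\left(x \right)}}{2} - 96 \sin{\left(2 y \right)} + 3 \cos{\left(x \right)} identically.
Matching coefficients of the independent functions:
  [e^{y}]:  - 2 A = 4
  [\sin{\left(x \right)}]:  \frac{B}{2} = - \frac{3}{2}
  [\sin{\left(2 y \right)}]:  - 32 C = -96
  [\cos{\left(x \right)}]:  - B = 3
Solving: A = -2, B = -3, C = 3.
Check against the point condition:
  u(0, 0) = -2  ⟹  A = -2  ✓
Hence u(x, y) = - 2 e^{y} - 3 \sin{\left(x \right)} + 3 \sin{\left(2 y \right)}.

Answer: u(x, y) = - 2 e^{y} - 3 \sin{\left(x \right)} + 3 \sin{\left(2 y \right)}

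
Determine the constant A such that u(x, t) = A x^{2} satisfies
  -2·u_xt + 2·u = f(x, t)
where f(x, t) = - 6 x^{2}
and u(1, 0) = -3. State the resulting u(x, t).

Substitute the ansatz u = A x^{2} into the left-hand side.
Derivatives of the ansatz:
  u_xt = 0
Term by term:
  -2·u_xt = 0
  2·u = 2 A x^{2}
So the left-hand side equals
  2 A x^{2}
This must equal f(x, t) = - 6 x^{2} identically.
Matching coefficients of the independent functions:
  [x^{2}]:  2 A = -6
Solving: A = -3.
Check against the point condition:
  u(1, 0) = -3  ⟹  A = -3  ✓
Hence u(x, t) = - 3 x^{2}.

Answer: u(x, t) = - 3 x^{2}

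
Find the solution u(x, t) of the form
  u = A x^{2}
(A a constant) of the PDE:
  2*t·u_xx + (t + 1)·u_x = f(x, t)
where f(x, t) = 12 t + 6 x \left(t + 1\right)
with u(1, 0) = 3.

Answer: u(x, t) = 3 x^{2}

Derivation:
Substitute the ansatz u = A x^{2} into the left-hand side.
Derivatives of the ansatz:
  u_xx = 2 A
  u_x = 2 A x
Term by term:
  2*t·u_xx = 4 A t
  (t + 1)·u_x = 2 A t x + 2 A x
So the left-hand side equals
  2 A t x + 4 A t + 2 A x
This must equal f(x, t) = 12 t + 6 x \left(t + 1\right) identically.
Matching coefficients of the independent functions:
  [t]:  4 A = 12
  [x, t x]:  2 A = 6
Solving: A = 3.
Check against the point condition:
  u(1, 0) = 3  ⟹  A = 3  ✓
Hence u(x, t) = 3 x^{2}.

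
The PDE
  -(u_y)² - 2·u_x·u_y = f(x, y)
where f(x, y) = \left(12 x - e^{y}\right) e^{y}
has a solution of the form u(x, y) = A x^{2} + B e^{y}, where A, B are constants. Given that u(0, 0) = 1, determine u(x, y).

Substitute the ansatz u = A x^{2} + B e^{y} into the left-hand side.
Derivatives of the ansatz:
  u_y = B e^{y}
  u_x = 2 A x
Term by term:
  -(u_y)² = - B^{2} e^{2 y}
  -2·u_x·u_y = - 4 A B x e^{y}
So the left-hand side equals
  - 4 A B x e^{y} - B^{2} e^{2 y}
This must equal f(x, y) = \left(12 x - e^{y}\right) e^{y} identically.
Matching coefficients of the independent functions:
  [x e^{y}]:  - 4 A B = 12
  [e^{2 y}]:  - B^{2} = -1
These equations allow (A, B) = (-3, 1) or (3, -1).
Impose the point condition(s):
  u(0, 0) = 1  ⟹  B = 1
Only A = -3, B = 1 satisfies everything.
Hence u(x, y) = - 3 x^{2} + e^{y}.

Answer: u(x, y) = - 3 x^{2} + e^{y}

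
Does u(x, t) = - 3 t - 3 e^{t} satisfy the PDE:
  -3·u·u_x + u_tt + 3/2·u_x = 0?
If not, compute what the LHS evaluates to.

Evaluate each term of the left-hand side for u = - 3 t - 3 e^{t}.
Derivatives:
  u_x = 0
  u_tt = - 3 e^{t}
Terms:
  -3·u·u_x = 0
  u_tt = - 3 e^{t}
  3/2·u_x = 0
Sum: LHS = - 3 e^{t}
Given right-hand side: 0. Difference LHS − RHS = - 3 e^{t} ≠ 0, so u is not a solution.

Answer: No, the LHS evaluates to - 3 e^{t}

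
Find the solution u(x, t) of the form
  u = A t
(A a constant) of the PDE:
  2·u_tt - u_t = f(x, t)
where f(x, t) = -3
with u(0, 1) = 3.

Answer: u(x, t) = 3 t

Derivation:
Substitute the ansatz u = A t into the left-hand side.
Derivatives of the ansatz:
  u_tt = 0
  u_t = A
Term by term:
  2·u_tt = 0
  -u_t = - A
So the left-hand side equals
  - A
This must equal f(x, t) = -3 identically.
Matching coefficients of the independent functions:
  [constant term]:  - A = -3
Solving: A = 3.
Check against the point condition:
  u(0, 1) = 3  ⟹  A = 3  ✓
Hence u(x, t) = 3 t.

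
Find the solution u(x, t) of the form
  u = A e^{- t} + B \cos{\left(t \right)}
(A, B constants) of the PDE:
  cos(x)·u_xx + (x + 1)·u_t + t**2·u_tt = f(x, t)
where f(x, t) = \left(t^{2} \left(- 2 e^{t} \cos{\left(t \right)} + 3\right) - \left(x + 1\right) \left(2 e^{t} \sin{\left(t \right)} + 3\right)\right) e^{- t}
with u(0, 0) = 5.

Answer: u(x, t) = 2 \cos{\left(t \right)} + 3 e^{- t}

Derivation:
Substitute the ansatz u = A e^{- t} + B \cos{\left(t \right)} into the left-hand side.
Derivatives of the ansatz:
  u_xx = 0
  u_t = - A e^{- t} - B \sin{\left(t \right)}
  u_tt = A e^{- t} - B \cos{\left(t \right)}
Term by term:
  cos(x)·u_xx = 0
  (x + 1)·u_t = - A x e^{- t} - A e^{- t} - B x \sin{\left(t \right)} - B \sin{\left(t \right)}
  t**2·u_tt = A t^{2} e^{- t} - B t^{2} \cos{\left(t \right)}
So the left-hand side equals
  A t^{2} e^{- t} - A x e^{- t} - A e^{- t} - B t^{2} \cos{\left(t \right)} - B x \sin{\left(t \right)} - B \sin{\left(t \right)}
This must equal f(x, t) identically; expanded, f = - 2 t^{2} \cos{\left(t \right)} + 3 t^{2} e^{- t} - 2 x \sin{\left(t \right)} - 3 x e^{- t} - 2 \sin{\left(t \right)} - 3 e^{- t}.
Matching coefficients of the independent functions:
  [t^{2} e^{- t}]:  A = 3
  [t^{2} \cos{\left(t \right)}, x \sin{\left(t \right)}, \sin{\left(t \right)}]:  - B = -2
  [x e^{- t}, e^{- t}]:  - A = -3
Solving: A = 3, B = 2.
Check against the point condition:
  u(0, 0) = 5  ⟹  A + B = 5  ✓
Hence u(x, t) = 2 \cos{\left(t \right)} + 3 e^{- t}.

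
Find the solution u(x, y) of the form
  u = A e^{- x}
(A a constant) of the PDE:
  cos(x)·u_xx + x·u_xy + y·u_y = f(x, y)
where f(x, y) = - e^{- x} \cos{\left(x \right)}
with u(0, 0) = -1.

Answer: u(x, y) = - e^{- x}

Derivation:
Substitute the ansatz u = A e^{- x} into the left-hand side.
Derivatives of the ansatz:
  u_xx = A e^{- x}
  u_xy = 0
  u_y = 0
Term by term:
  cos(x)·u_xx = A e^{- x} \cos{\left(x \right)}
  x·u_xy = 0
  y·u_y = 0
So the left-hand side equals
  A e^{- x} \cos{\left(x \right)}
This must equal f(x, y) = - e^{- x} \cos{\left(x \right)} identically.
Matching coefficients of the independent functions:
  [e^{- x} \cos{\left(x \right)}]:  A = -1
Solving: A = -1.
Check against the point condition:
  u(0, 0) = -1  ⟹  A = -1  ✓
Hence u(x, y) = - e^{- x}.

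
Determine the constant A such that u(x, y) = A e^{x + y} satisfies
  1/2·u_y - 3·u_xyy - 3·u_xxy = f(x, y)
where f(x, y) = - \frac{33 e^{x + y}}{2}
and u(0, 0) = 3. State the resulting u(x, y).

Substitute the ansatz u = A e^{x + y} into the left-hand side.
Derivatives of the ansatz:
  u_y = A e^{x} e^{y}
  u_xyy = A e^{x} e^{y}
  u_xxy = A e^{x} e^{y}
Term by term:
  1/2·u_y = \frac{A e^{x} e^{y}}{2}
  -3·u_xyy = - 3 A e^{x} e^{y}
  -3·u_xxy = - 3 A e^{x} e^{y}
So the left-hand side equals
  - \frac{11 A e^{x} e^{y}}{2}
This must equal f(x, y) identically; expanded, f = - \frac{33 e^{x} e^{y}}{2}.
Matching coefficients of the independent functions:
  [e^{x} e^{y}]:  - \frac{11 A}{2} = - \frac{33}{2}
Solving: A = 3.
Check against the point condition:
  u(0, 0) = 3  ⟹  A = 3  ✓
Hence u(x, y) = 3 e^{x + y}.

Answer: u(x, y) = 3 e^{x + y}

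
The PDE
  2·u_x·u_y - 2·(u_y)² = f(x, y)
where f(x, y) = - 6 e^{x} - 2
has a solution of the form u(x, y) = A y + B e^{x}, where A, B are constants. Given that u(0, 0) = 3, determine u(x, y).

Answer: u(x, y) = - y + 3 e^{x}

Derivation:
Substitute the ansatz u = A y + B e^{x} into the left-hand side.
Derivatives of the ansatz:
  u_x = B e^{x}
  u_y = A
Term by term:
  2·u_x·u_y = 2 A B e^{x}
  -2·(u_y)² = - 2 A^{2}
So the left-hand side equals
  - 2 A^{2} + 2 A B e^{x}
This must equal f(x, y) = - 6 e^{x} - 2 identically.
Matching coefficients of the independent functions:
  [constant term]:  - 2 A^{2} = -2
  [e^{x}]:  2 A B = -6
These equations allow (A, B) = (-1, 3) or (1, -3).
Impose the point condition(s):
  u(0, 0) = 3  ⟹  B = 3
Only A = -1, B = 3 satisfies everything.
Hence u(x, y) = - y + 3 e^{x}.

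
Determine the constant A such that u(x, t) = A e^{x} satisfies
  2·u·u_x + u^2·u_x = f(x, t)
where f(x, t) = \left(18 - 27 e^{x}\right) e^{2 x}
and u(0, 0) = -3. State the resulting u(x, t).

Substitute the ansatz u = A e^{x} into the left-hand side.
Derivatives of the ansatz:
  u_x = A e^{x}
Term by term:
  2·u·u_x = 2 A^{2} e^{2 x}
  u^2·u_x = A^{3} e^{3 x}
So the left-hand side equals
  A^{3} e^{3 x} + 2 A^{2} e^{2 x}
This must equal f(x, t) identically; expanded, f = - 27 e^{3 x} + 18 e^{2 x}.
Matching coefficients of the independent functions:
  [e^{2 x}]:  2 A^{2} = 18
  [e^{3 x}]:  A^{3} = -27
Solving: A = -3.
Check against the point condition:
  u(0, 0) = -3  ⟹  A = -3  ✓
Hence u(x, t) = - 3 e^{x}.

Answer: u(x, t) = - 3 e^{x}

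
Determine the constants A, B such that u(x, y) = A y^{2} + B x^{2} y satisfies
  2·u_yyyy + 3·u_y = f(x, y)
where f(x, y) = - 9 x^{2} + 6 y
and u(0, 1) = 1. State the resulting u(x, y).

Substitute the ansatz u = A y^{2} + B x^{2} y into the left-hand side.
Derivatives of the ansatz:
  u_yyyy = 0
  u_y = 2 A y + B x^{2}
Term by term:
  2·u_yyyy = 0
  3·u_y = 6 A y + 3 B x^{2}
So the left-hand side equals
  6 A y + 3 B x^{2}
This must equal f(x, y) = - 9 x^{2} + 6 y identically.
Matching coefficients of the independent functions:
  [x^{2}]:  3 B = -9
  [y]:  6 A = 6
Solving: A = 1, B = -3.
Check against the point condition:
  u(0, 1) = 1  ⟹  A = 1  ✓
Hence u(x, y) = - 3 x^{2} y + y^{2}.

Answer: u(x, y) = - 3 x^{2} y + y^{2}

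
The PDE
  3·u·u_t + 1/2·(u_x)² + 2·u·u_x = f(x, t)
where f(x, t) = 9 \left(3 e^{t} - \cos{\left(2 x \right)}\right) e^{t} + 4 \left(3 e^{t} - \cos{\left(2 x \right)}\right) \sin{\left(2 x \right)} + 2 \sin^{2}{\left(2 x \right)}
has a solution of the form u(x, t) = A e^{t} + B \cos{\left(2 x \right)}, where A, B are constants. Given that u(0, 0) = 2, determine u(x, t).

Substitute the ansatz u = A e^{t} + B \cos{\left(2 x \right)} into the left-hand side.
Derivatives of the ansatz:
  u_t = A e^{t}
  u_x = - 2 B \sin{\left(2 x \right)}
Term by term:
  3·u·u_t = 3 A^{2} e^{2 t} + 3 A B e^{t} \cos{\left(2 x \right)}
  1/2·(u_x)² = 2 B^{2} \sin^{2}{\left(2 x \right)}
  2·u·u_x = - 4 A B e^{t} \sin{\left(2 x \right)} - 4 B^{2} \sin{\left(2 x \right)} \cos{\left(2 x \right)}
So the left-hand side equals
  3 A^{2} e^{2 t} - 4 A B e^{t} \sin{\left(2 x \right)} + 3 A B e^{t} \cos{\left(2 x \right)} + 2 B^{2} \sin^{2}{\left(2 x \right)} - 4 B^{2} \sin{\left(2 x \right)} \cos{\left(2 x \right)}
This must equal f(x, t) identically; expanded, f = 27 e^{2 t} + 12 e^{t} \sin{\left(2 x \right)} - 9 e^{t} \cos{\left(2 x \right)} + 2 \sin^{2}{\left(2 x \right)} - 4 \sin{\left(2 x \right)} \cos{\left(2 x \right)}.
Matching coefficients of the independent functions:
  [e^{t} \sin{\left(2 x \right)}]:  - 4 A B = 12
  [e^{t} \cos{\left(2 x \right)}]:  3 A B = -9
  [\sin{\left(2 x \right)} \cos{\left(2 x \right)}]:  - 4 B^{2} = -4
  [e^{2 t}]:  3 A^{2} = 27
  [\sin^{2}{\left(2 x \right)}]:  2 B^{2} = 2
These equations allow (A, B) = (-3, 1) or (3, -1).
Impose the point condition(s):
  u(0, 0) = 2  ⟹  A + B = 2
Only A = 3, B = -1 satisfies everything.
Hence u(x, t) = 3 e^{t} - \cos{\left(2 x \right)}.

Answer: u(x, t) = 3 e^{t} - \cos{\left(2 x \right)}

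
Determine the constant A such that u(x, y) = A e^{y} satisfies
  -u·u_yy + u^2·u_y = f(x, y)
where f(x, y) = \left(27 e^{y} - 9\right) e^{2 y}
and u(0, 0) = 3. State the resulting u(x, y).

Answer: u(x, y) = 3 e^{y}

Derivation:
Substitute the ansatz u = A e^{y} into the left-hand side.
Derivatives of the ansatz:
  u_yy = A e^{y}
  u_y = A e^{y}
Term by term:
  -u·u_yy = - A^{2} e^{2 y}
  u^2·u_y = A^{3} e^{3 y}
So the left-hand side equals
  A^{3} e^{3 y} - A^{2} e^{2 y}
This must equal f(x, y) = \left(27 e^{y} - 9\right) e^{2 y} identically.
Matching coefficients of the independent functions:
  [e^{2 y}]:  - A^{2} = -9
  [e^{3 y}]:  A^{3} = 27
Solving: A = 3.
Check against the point condition:
  u(0, 0) = 3  ⟹  A = 3  ✓
Hence u(x, y) = 3 e^{y}.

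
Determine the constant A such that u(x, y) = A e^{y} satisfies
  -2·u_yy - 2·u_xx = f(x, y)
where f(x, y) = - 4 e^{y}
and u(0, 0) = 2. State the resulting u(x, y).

Substitute the ansatz u = A e^{y} into the left-hand side.
Derivatives of the ansatz:
  u_yy = A e^{y}
  u_xx = 0
Term by term:
  -2·u_yy = - 2 A e^{y}
  -2·u_xx = 0
So the left-hand side equals
  - 2 A e^{y}
This must equal f(x, y) = - 4 e^{y} identically.
Matching coefficients of the independent functions:
  [e^{y}]:  - 2 A = -4
Solving: A = 2.
Check against the point condition:
  u(0, 0) = 2  ⟹  A = 2  ✓
Hence u(x, y) = 2 e^{y}.

Answer: u(x, y) = 2 e^{y}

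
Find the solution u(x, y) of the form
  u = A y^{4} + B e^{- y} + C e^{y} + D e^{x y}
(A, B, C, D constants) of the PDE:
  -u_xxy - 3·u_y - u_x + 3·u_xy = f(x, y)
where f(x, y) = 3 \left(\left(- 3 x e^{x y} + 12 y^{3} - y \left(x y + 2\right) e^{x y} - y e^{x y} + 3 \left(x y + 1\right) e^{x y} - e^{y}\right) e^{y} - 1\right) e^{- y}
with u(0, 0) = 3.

Substitute the ansatz u = A y^{4} + B e^{- y} + C e^{y} + D e^{x y} into the left-hand side.
Derivatives of the ansatz:
  u_xxy = D x y^{2} e^{x y} + 2 D y e^{x y}
  u_y = 4 A y^{3} - B e^{- y} + C e^{y} + D x e^{x y}
  u_x = D y e^{x y}
  u_xy = D x y e^{x y} + D e^{x y}
Term by term:
  -u_xxy = - D x y^{2} e^{x y} - 2 D y e^{x y}
  -3·u_y = - 12 A y^{3} + 3 B e^{- y} - 3 C e^{y} - 3 D x e^{x y}
  -u_x = - D y e^{x y}
  3·u_xy = 3 D x y e^{x y} + 3 D e^{x y}
So the left-hand side equals
  - 12 A y^{3} + 3 B e^{- y} - 3 C e^{y} - D x y^{2} e^{x y} + 3 D x y e^{x y} - 3 D x e^{x y} - 3 D y e^{x y} + 3 D e^{x y}
This must equal f(x, y) identically; expanded, f = - 3 x y^{2} e^{x y} + 9 x y e^{x y} - 9 x e^{x y} + 36 y^{3} - 9 y e^{x y} - 3 e^{y} + 9 e^{x y} - 3 e^{- y}.
Matching coefficients of the independent functions:
  [y^{3}]:  - 12 A = 36
  [x e^{x y}, y e^{x y}]:  - 3 D = -9
  [x y e^{x y}, e^{x y}]:  3 D = 9
  [x y^{2} e^{x y}]:  - D = -3
  [e^{- y}]:  3 B = -3
  [e^{y}]:  - 3 C = -3
Solving: A = -3, B = -1, C = 1, D = 3.
Check against the point condition:
  u(0, 0) = 3  ⟹  B + C + D = 3  ✓
Hence u(x, y) = - 3 y^{4} + e^{y} + 3 e^{x y} - e^{- y}.

Answer: u(x, y) = - 3 y^{4} + e^{y} + 3 e^{x y} - e^{- y}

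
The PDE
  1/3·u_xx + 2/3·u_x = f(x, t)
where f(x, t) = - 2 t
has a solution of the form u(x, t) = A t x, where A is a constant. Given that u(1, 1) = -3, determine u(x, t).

Answer: u(x, t) = - 3 t x

Derivation:
Substitute the ansatz u = A t x into the left-hand side.
Derivatives of the ansatz:
  u_xx = 0
  u_x = A t
Term by term:
  1/3·u_xx = 0
  2/3·u_x = \frac{2 A t}{3}
So the left-hand side equals
  \frac{2 A t}{3}
This must equal f(x, t) = - 2 t identically.
Matching coefficients of the independent functions:
  [t]:  \frac{2 A}{3} = -2
Solving: A = -3.
Check against the point condition:
  u(1, 1) = -3  ⟹  A = -3  ✓
Hence u(x, t) = - 3 t x.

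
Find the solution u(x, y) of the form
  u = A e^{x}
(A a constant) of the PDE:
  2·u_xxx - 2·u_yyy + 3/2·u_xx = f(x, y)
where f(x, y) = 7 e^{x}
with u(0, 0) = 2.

Substitute the ansatz u = A e^{x} into the left-hand side.
Derivatives of the ansatz:
  u_xxx = A e^{x}
  u_yyy = 0
  u_xx = A e^{x}
Term by term:
  2·u_xxx = 2 A e^{x}
  -2·u_yyy = 0
  3/2·u_xx = \frac{3 A e^{x}}{2}
So the left-hand side equals
  \frac{7 A e^{x}}{2}
This must equal f(x, y) = 7 e^{x} identically.
Matching coefficients of the independent functions:
  [e^{x}]:  \frac{7 A}{2} = 7
Solving: A = 2.
Check against the point condition:
  u(0, 0) = 2  ⟹  A = 2  ✓
Hence u(x, y) = 2 e^{x}.

Answer: u(x, y) = 2 e^{x}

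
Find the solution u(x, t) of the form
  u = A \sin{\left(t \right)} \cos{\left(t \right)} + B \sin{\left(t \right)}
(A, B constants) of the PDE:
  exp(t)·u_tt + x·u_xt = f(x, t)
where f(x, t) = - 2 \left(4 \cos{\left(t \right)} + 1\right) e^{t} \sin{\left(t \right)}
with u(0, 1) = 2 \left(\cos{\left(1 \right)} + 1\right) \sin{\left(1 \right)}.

Substitute the ansatz u = A \sin{\left(t \right)} \cos{\left(t \right)} + B \sin{\left(t \right)} into the left-hand side.
Derivatives of the ansatz:
  u_tt = - 4 A \sin{\left(t \right)} \cos{\left(t \right)} - B \sin{\left(t \right)}
  u_xt = 0
Term by term:
  exp(t)·u_tt = - 4 A e^{t} \sin{\left(t \right)} \cos{\left(t \right)} - B e^{t} \sin{\left(t \right)}
  x·u_xt = 0
So the left-hand side equals
  - 4 A e^{t} \sin{\left(t \right)} \cos{\left(t \right)} - B e^{t} \sin{\left(t \right)}
This must equal f(x, t) identically; expanded, f = - 8 e^{t} \sin{\left(t \right)} \cos{\left(t \right)} - 2 e^{t} \sin{\left(t \right)}.
Matching coefficients of the independent functions:
  [e^{t} \sin{\left(t \right)}]:  - B = -2
  [e^{t} \sin{\left(t \right)} \cos{\left(t \right)}]:  - 4 A = -8
Solving: A = 2, B = 2.
Check against the point condition:
  u(0, 1) = 2 \left(\cos{\left(1 \right)} + 1\right) \sin{\left(1 \right)}  ⟹  A \sin{\left(1 \right)} \cos{\left(1 \right)} + B \sin{\left(1 \right)} = 2 \left(\cos{\left(1 \right)} + 1\right) \sin{\left(1 \right)}  ✓
Hence u(x, t) = 2 \sin{\left(t \right)} \cos{\left(t \right)} + 2 \sin{\left(t \right)}.

Answer: u(x, t) = 2 \sin{\left(t \right)} \cos{\left(t \right)} + 2 \sin{\left(t \right)}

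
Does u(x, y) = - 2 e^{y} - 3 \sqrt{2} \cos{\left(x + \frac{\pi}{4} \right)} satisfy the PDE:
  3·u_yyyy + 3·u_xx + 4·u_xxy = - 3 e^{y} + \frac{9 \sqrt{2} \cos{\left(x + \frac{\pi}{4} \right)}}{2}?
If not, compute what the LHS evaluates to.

Answer: No, the LHS evaluates to - 6 e^{y} + 9 \sqrt{2} \cos{\left(x + \frac{\pi}{4} \right)}

Derivation:
Evaluate each term of the left-hand side for u = - 2 e^{y} - 3 \sqrt{2} \cos{\left(x + \frac{\pi}{4} \right)}.
Derivatives:
  u_yyyy = - 2 e^{y}
  u_xx = 3 \sqrt{2} \cos{\left(x + \frac{\pi}{4} \right)}
  u_xxy = 0
Terms:
  3·u_yyyy = - 6 e^{y}
  3·u_xx = 9 \sqrt{2} \cos{\left(x + \frac{\pi}{4} \right)}
  4·u_xxy = 0
Sum: LHS = - 6 e^{y} + 9 \sqrt{2} \cos{\left(x + \frac{\pi}{4} \right)}
Given right-hand side: - 3 e^{y} + \frac{9 \sqrt{2} \cos{\left(x + \frac{\pi}{4} \right)}}{2}. Difference LHS − RHS = - 3 e^{y} + \frac{9 \sqrt{2} \cos{\left(x + \frac{\pi}{4} \right)}}{2} ≠ 0, so u is not a solution.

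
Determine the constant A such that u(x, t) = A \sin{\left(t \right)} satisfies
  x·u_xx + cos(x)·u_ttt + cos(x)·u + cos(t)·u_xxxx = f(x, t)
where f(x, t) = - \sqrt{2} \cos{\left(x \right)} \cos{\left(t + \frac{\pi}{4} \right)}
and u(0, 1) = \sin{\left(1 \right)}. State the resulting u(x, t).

Substitute the ansatz u = A \sin{\left(t \right)} into the left-hand side.
Derivatives of the ansatz:
  u_xx = 0
  u_ttt = - A \cos{\left(t \right)}
  u_xxxx = 0
Term by term:
  x·u_xx = 0
  cos(x)·u_ttt = - A \cos{\left(t \right)} \cos{\left(x \right)}
  cos(x)·u = A \sin{\left(t \right)} \cos{\left(x \right)}
  cos(t)·u_xxxx = 0
So the left-hand side equals
  A \sin{\left(t \right)} \cos{\left(x \right)} - A \cos{\left(t \right)} \cos{\left(x \right)}
This must equal f(x, t) identically; expanded, f = \sin{\left(t \right)} \cos{\left(x \right)} - \cos{\left(t \right)} \cos{\left(x \right)}.
Matching coefficients of the independent functions:
  [\sin{\left(t \right)} \cos{\left(x \right)}]:  A = 1
  [\cos{\left(t \right)} \cos{\left(x \right)}]:  - A = -1
Solving: A = 1.
Check against the point condition:
  u(0, 1) = \sin{\left(1 \right)}  ⟹  A \sin{\left(1 \right)} = \sin{\left(1 \right)}  ✓
Hence u(x, t) = \sin{\left(t \right)}.

Answer: u(x, t) = \sin{\left(t \right)}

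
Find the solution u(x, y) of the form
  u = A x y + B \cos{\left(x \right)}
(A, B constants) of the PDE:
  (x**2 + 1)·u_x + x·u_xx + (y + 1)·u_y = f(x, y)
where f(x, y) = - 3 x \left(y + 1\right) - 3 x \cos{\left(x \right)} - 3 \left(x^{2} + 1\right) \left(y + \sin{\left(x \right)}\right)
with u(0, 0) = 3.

Substitute the ansatz u = A x y + B \cos{\left(x \right)} into the left-hand side.
Derivatives of the ansatz:
  u_x = A y - B \sin{\left(x \right)}
  u_xx = - B \cos{\left(x \right)}
  u_y = A x
Term by term:
  (x**2 + 1)·u_x = A x^{2} y + A y - B x^{2} \sin{\left(x \right)} - B \sin{\left(x \right)}
  x·u_xx = - B x \cos{\left(x \right)}
  (y + 1)·u_y = A x y + A x
So the left-hand side equals
  A x^{2} y + A x y + A x + A y - B x^{2} \sin{\left(x \right)} - B x \cos{\left(x \right)} - B \sin{\left(x \right)}
This must equal f(x, y) identically; expanded, f = - 3 x^{2} y - 3 x^{2} \sin{\left(x \right)} - 3 x y - 3 x \cos{\left(x \right)} - 3 x - 3 y - 3 \sin{\left(x \right)}.
Matching coefficients of the independent functions:
  [x, y, x y, x^{2} y]:  A = -3
  [x \cos{\left(x \right)}, x^{2} \sin{\left(x \right)}, \sin{\left(x \right)}]:  - B = -3
Solving: A = -3, B = 3.
Check against the point condition:
  u(0, 0) = 3  ⟹  B = 3  ✓
Hence u(x, y) = - 3 x y + 3 \cos{\left(x \right)}.

Answer: u(x, y) = - 3 x y + 3 \cos{\left(x \right)}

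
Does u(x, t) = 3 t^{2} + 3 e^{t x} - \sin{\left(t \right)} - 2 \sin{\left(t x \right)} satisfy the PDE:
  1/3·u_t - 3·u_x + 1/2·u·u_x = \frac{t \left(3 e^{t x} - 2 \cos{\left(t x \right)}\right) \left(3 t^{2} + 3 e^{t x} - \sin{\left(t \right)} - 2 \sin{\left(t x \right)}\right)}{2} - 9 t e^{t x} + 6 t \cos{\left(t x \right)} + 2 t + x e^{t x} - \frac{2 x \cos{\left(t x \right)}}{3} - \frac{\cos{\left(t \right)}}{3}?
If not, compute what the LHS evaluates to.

Answer: Yes

Derivation:
Evaluate each term of the left-hand side for u = 3 t^{2} + 3 e^{t x} - \sin{\left(t \right)} - 2 \sin{\left(t x \right)}.
Derivatives:
  u_t = 6 t + 3 x e^{t x} - 2 x \cos{\left(t x \right)} - \cos{\left(t \right)}
  u_x = 3 t e^{t x} - 2 t \cos{\left(t x \right)}
Terms:
  1/3·u_t = 2 t + x e^{t x} - \frac{2 x \cos{\left(t x \right)}}{3} - \frac{\cos{\left(t \right)}}{3}
  -3·u_x = 3 t \left(- 3 e^{t x} + 2 \cos{\left(t x \right)}\right)
  1/2·u·u_x = \frac{t \left(3 e^{t x} - 2 \cos{\left(t x \right)}\right) \left(3 t^{2} + 3 e^{t x} - \sin{\left(t \right)} - 2 \sin{\left(t x \right)}\right)}{2}
Sum: LHS = \frac{t \left(3 e^{t x} - 2 \cos{\left(t x \right)}\right) \left(3 t^{2} + 3 e^{t x} - \sin{\left(t \right)} - 2 \sin{\left(t x \right)}\right)}{2} - 9 t e^{t x} + 6 t \cos{\left(t x \right)} + 2 t + x e^{t x} - \frac{2 x \cos{\left(t x \right)}}{3} - \frac{\cos{\left(t \right)}}{3}
This is exactly the given right-hand side, so u is a solution.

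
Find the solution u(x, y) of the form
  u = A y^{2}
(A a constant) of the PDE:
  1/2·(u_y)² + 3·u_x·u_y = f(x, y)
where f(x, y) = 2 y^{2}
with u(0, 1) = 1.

Substitute the ansatz u = A y^{2} into the left-hand side.
Derivatives of the ansatz:
  u_y = 2 A y
  u_x = 0
Term by term:
  1/2·(u_y)² = 2 A^{2} y^{2}
  3·u_x·u_y = 0
So the left-hand side equals
  2 A^{2} y^{2}
This must equal f(x, y) = 2 y^{2} identically.
Matching coefficients of the independent functions:
  [y^{2}]:  2 A^{2} = 2
These equations allow (A) = (-1) or (1).
Impose the point condition(s):
  u(0, 1) = 1  ⟹  A = 1
Only A = 1 satisfies everything.
Hence u(x, y) = y^{2}.

Answer: u(x, y) = y^{2}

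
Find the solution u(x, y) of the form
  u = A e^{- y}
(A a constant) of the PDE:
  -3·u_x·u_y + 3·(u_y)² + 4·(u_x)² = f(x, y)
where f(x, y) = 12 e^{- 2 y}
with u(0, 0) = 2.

Answer: u(x, y) = 2 e^{- y}

Derivation:
Substitute the ansatz u = A e^{- y} into the left-hand side.
Derivatives of the ansatz:
  u_x = 0
  u_y = - A e^{- y}
Term by term:
  -3·u_x·u_y = 0
  3·(u_y)² = 3 A^{2} e^{- 2 y}
  4·(u_x)² = 0
So the left-hand side equals
  3 A^{2} e^{- 2 y}
This must equal f(x, y) = 12 e^{- 2 y} identically.
Matching coefficients of the independent functions:
  [e^{- 2 y}]:  3 A^{2} = 12
These equations allow (A) = (-2) or (2).
Impose the point condition(s):
  u(0, 0) = 2  ⟹  A = 2
Only A = 2 satisfies everything.
Hence u(x, y) = 2 e^{- y}.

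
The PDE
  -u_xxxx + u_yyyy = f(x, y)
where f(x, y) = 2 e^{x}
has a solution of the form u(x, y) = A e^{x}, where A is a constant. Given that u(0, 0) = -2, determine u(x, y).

Substitute the ansatz u = A e^{x} into the left-hand side.
Derivatives of the ansatz:
  u_xxxx = A e^{x}
  u_yyyy = 0
Term by term:
  -u_xxxx = - A e^{x}
  u_yyyy = 0
So the left-hand side equals
  - A e^{x}
This must equal f(x, y) = 2 e^{x} identically.
Matching coefficients of the independent functions:
  [e^{x}]:  - A = 2
Solving: A = -2.
Check against the point condition:
  u(0, 0) = -2  ⟹  A = -2  ✓
Hence u(x, y) = - 2 e^{x}.

Answer: u(x, y) = - 2 e^{x}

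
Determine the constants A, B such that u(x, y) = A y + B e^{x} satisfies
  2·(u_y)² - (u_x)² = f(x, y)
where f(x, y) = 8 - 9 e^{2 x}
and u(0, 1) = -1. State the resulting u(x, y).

Substitute the ansatz u = A y + B e^{x} into the left-hand side.
Derivatives of the ansatz:
  u_y = A
  u_x = B e^{x}
Term by term:
  2·(u_y)² = 2 A^{2}
  -(u_x)² = - B^{2} e^{2 x}
So the left-hand side equals
  2 A^{2} - B^{2} e^{2 x}
This must equal f(x, y) = 8 - 9 e^{2 x} identically.
Matching coefficients of the independent functions:
  [constant term]:  2 A^{2} = 8
  [e^{2 x}]:  - B^{2} = -9
These equations allow (A, B) = (-2, -3) or (-2, 3) or (2, -3) or (2, 3).
Impose the point condition(s):
  u(0, 1) = -1  ⟹  A + B = -1
Only A = 2, B = -3 satisfies everything.
Hence u(x, y) = 2 y - 3 e^{x}.

Answer: u(x, y) = 2 y - 3 e^{x}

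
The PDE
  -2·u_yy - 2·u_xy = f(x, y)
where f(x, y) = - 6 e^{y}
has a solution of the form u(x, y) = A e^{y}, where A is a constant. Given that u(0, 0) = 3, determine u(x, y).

Answer: u(x, y) = 3 e^{y}

Derivation:
Substitute the ansatz u = A e^{y} into the left-hand side.
Derivatives of the ansatz:
  u_yy = A e^{y}
  u_xy = 0
Term by term:
  -2·u_yy = - 2 A e^{y}
  -2·u_xy = 0
So the left-hand side equals
  - 2 A e^{y}
This must equal f(x, y) = - 6 e^{y} identically.
Matching coefficients of the independent functions:
  [e^{y}]:  - 2 A = -6
Solving: A = 3.
Check against the point condition:
  u(0, 0) = 3  ⟹  A = 3  ✓
Hence u(x, y) = 3 e^{y}.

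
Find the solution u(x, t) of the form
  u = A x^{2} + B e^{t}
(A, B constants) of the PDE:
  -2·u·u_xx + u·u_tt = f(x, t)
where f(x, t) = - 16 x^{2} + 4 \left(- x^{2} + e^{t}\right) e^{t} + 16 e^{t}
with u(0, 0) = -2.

Substitute the ansatz u = A x^{2} + B e^{t} into the left-hand side.
Derivatives of the ansatz:
  u_xx = 2 A
  u_tt = B e^{t}
Term by term:
  -2·u·u_xx = - 4 A^{2} x^{2} - 4 A B e^{t}
  u·u_tt = A B x^{2} e^{t} + B^{2} e^{2 t}
So the left-hand side equals
  - 4 A^{2} x^{2} + A B x^{2} e^{t} - 4 A B e^{t} + B^{2} e^{2 t}
This must equal f(x, t) identically; expanded, f = - 4 x^{2} e^{t} - 16 x^{2} + 4 e^{2 t} + 16 e^{t}.
Matching coefficients of the independent functions:
  [x^{2}]:  - 4 A^{2} = -16
  [x^{2} e^{t}]:  A B = -4
  [e^{t}]:  - 4 A B = 16
  [e^{2 t}]:  B^{2} = 4
These equations allow (A, B) = (-2, 2) or (2, -2).
Impose the point condition(s):
  u(0, 0) = -2  ⟹  B = -2
Only A = 2, B = -2 satisfies everything.
Hence u(x, t) = 2 x^{2} - 2 e^{t}.

Answer: u(x, t) = 2 x^{2} - 2 e^{t}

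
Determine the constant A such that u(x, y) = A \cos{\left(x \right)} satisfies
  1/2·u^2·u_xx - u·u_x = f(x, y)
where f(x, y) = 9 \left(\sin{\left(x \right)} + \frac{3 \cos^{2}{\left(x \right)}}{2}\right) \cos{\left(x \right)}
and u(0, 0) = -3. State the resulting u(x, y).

Answer: u(x, y) = - 3 \cos{\left(x \right)}

Derivation:
Substitute the ansatz u = A \cos{\left(x \right)} into the left-hand side.
Derivatives of the ansatz:
  u_xx = - A \cos{\left(x \right)}
  u_x = - A \sin{\left(x \right)}
Term by term:
  1/2·u^2·u_xx = - \frac{A^{3} \cos^{3}{\left(x \right)}}{2}
  -u·u_x = A^{2} \sin{\left(x \right)} \cos{\left(x \right)}
So the left-hand side equals
  - \frac{A^{3} \cos^{3}{\left(x \right)}}{2} + A^{2} \sin{\left(x \right)} \cos{\left(x \right)}
This must equal f(x, y) identically; expanded, f = 9 \sin{\left(x \right)} \cos{\left(x \right)} + \frac{27 \cos^{3}{\left(x \right)}}{2}.
Matching coefficients of the independent functions:
  [\sin{\left(x \right)} \cos{\left(x \right)}]:  A^{2} = 9
  [\cos^{3}{\left(x \right)}]:  - \frac{A^{3}}{2} = \frac{27}{2}
Solving: A = -3.
Check against the point condition:
  u(0, 0) = -3  ⟹  A = -3  ✓
Hence u(x, y) = - 3 \cos{\left(x \right)}.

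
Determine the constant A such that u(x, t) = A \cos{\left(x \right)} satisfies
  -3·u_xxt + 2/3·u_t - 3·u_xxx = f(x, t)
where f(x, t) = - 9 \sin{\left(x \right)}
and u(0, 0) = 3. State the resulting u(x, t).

Substitute the ansatz u = A \cos{\left(x \right)} into the left-hand side.
Derivatives of the ansatz:
  u_xxt = 0
  u_t = 0
  u_xxx = A \sin{\left(x \right)}
Term by term:
  -3·u_xxt = 0
  2/3·u_t = 0
  -3·u_xxx = - 3 A \sin{\left(x \right)}
So the left-hand side equals
  - 3 A \sin{\left(x \right)}
This must equal f(x, t) = - 9 \sin{\left(x \right)} identically.
Matching coefficients of the independent functions:
  [\sin{\left(x \right)}]:  - 3 A = -9
Solving: A = 3.
Check against the point condition:
  u(0, 0) = 3  ⟹  A = 3  ✓
Hence u(x, t) = 3 \cos{\left(x \right)}.

Answer: u(x, t) = 3 \cos{\left(x \right)}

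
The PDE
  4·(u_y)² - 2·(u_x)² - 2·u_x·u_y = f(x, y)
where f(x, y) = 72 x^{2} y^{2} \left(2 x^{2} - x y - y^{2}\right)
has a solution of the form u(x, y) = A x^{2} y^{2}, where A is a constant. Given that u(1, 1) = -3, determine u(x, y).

Substitute the ansatz u = A x^{2} y^{2} into the left-hand side.
Derivatives of the ansatz:
  u_y = 2 A x^{2} y
  u_x = 2 A x y^{2}
Term by term:
  4·(u_y)² = 16 A^{2} x^{4} y^{2}
  -2·(u_x)² = - 8 A^{2} x^{2} y^{4}
  -2·u_x·u_y = - 8 A^{2} x^{3} y^{3}
So the left-hand side equals
  16 A^{2} x^{4} y^{2} - 8 A^{2} x^{3} y^{3} - 8 A^{2} x^{2} y^{4}
This must equal f(x, y) identically; expanded, f = 144 x^{4} y^{2} - 72 x^{3} y^{3} - 72 x^{2} y^{4}.
Matching coefficients of the independent functions:
  [x^{2} y^{4}, x^{3} y^{3}]:  - 8 A^{2} = -72
  [x^{4} y^{2}]:  16 A^{2} = 144
These equations allow (A) = (-3) or (3).
Impose the point condition(s):
  u(1, 1) = -3  ⟹  A = -3
Only A = -3 satisfies everything.
Hence u(x, y) = - 3 x^{2} y^{2}.

Answer: u(x, y) = - 3 x^{2} y^{2}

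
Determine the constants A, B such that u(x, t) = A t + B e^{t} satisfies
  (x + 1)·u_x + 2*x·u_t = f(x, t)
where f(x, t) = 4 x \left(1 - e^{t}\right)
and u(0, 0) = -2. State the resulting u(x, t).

Substitute the ansatz u = A t + B e^{t} into the left-hand side.
Derivatives of the ansatz:
  u_x = 0
  u_t = A + B e^{t}
Term by term:
  (x + 1)·u_x = 0
  2*x·u_t = 2 A x + 2 B x e^{t}
So the left-hand side equals
  2 A x + 2 B x e^{t}
This must equal f(x, t) identically; expanded, f = - 4 x e^{t} + 4 x.
Matching coefficients of the independent functions:
  [x]:  2 A = 4
  [x e^{t}]:  2 B = -4
Solving: A = 2, B = -2.
Check against the point condition:
  u(0, 0) = -2  ⟹  B = -2  ✓
Hence u(x, t) = 2 t - 2 e^{t}.

Answer: u(x, t) = 2 t - 2 e^{t}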